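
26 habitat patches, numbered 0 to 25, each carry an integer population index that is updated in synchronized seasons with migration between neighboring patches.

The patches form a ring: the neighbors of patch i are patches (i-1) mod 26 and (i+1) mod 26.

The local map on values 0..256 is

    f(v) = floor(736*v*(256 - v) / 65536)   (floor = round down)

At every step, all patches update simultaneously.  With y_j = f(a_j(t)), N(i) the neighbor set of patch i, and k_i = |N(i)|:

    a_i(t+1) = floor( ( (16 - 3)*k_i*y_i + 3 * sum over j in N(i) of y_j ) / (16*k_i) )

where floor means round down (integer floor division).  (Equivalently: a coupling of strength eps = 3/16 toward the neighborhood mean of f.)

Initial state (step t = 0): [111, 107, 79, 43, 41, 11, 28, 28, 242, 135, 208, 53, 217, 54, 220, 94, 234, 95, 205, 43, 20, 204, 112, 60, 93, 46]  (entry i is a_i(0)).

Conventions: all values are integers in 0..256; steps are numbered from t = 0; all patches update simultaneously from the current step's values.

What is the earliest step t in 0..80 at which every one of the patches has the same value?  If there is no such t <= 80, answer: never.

Simulating step by step:
t=0: [111, 107, 79, 43, 41, 11, 28, 28, 242, 135, 208, 53, 217, 54, 220, 94, 234, 95, 205, 43, 20, 204, 112, 60, 93, 46]  (not all equal)
t=1: [173, 177, 153, 106, 92, 40, 67, 67, 54, 162, 119, 116, 99, 116, 98, 152, 78, 155, 120, 98, 63, 118, 170, 140, 160, 120]  (not all equal)
t=2: [162, 159, 174, 176, 163, 107, 137, 140, 128, 167, 181, 181, 175, 180, 174, 174, 158, 173, 181, 170, 143, 176, 167, 179, 173, 179]  (not all equal)
t=3: [169, 171, 161, 159, 169, 178, 182, 182, 182, 166, 153, 152, 157, 154, 159, 161, 170, 161, 153, 164, 177, 160, 164, 155, 159, 156]  (not all equal)
t=4: [165, 163, 170, 172, 164, 155, 151, 151, 152, 166, 175, 176, 174, 175, 173, 170, 165, 170, 174, 168, 159, 170, 169, 174, 173, 173]  (not all equal)
t=5: [167, 169, 164, 162, 168, 174, 177, 177, 176, 167, 159, 158, 159, 159, 161, 164, 167, 164, 160, 166, 171, 164, 164, 160, 160, 161]  (not all equal)
t=6: [166, 165, 168, 170, 165, 160, 157, 157, 158, 165, 172, 173, 173, 172, 171, 168, 166, 169, 171, 167, 163, 168, 169, 171, 171, 170]  (not all equal)
t=7: [166, 167, 166, 164, 168, 171, 173, 173, 172, 167, 162, 161, 161, 162, 163, 165, 166, 165, 163, 166, 169, 166, 164, 163, 163, 164]  (not all equal)
t=8: [167, 166, 167, 168, 166, 163, 161, 161, 162, 166, 170, 171, 171, 170, 169, 168, 167, 168, 169, 167, 165, 167, 168, 169, 169, 168]  (not all equal)
t=9: [166, 166, 166, 166, 167, 169, 170, 171, 170, 167, 164, 163, 163, 164, 165, 165, 166, 165, 165, 166, 167, 166, 165, 165, 165, 165]  (not all equal)
t=10: [167, 167, 167, 166, 166, 165, 164, 163, 164, 166, 168, 169, 169, 169, 168, 167, 167, 167, 167, 167, 166, 167, 167, 168, 168, 167]  (not all equal)
t=11: [166, 166, 166, 166, 167, 168, 169, 169, 168, 167, 166, 165, 165, 165, 165, 166, 166, 166, 166, 166, 166, 166, 166, 166, 166, 166]  (not all equal)
t=12: [167, 167, 167, 166, 166, 165, 165, 165, 165, 166, 167, 167, 168, 168, 167, 167, 167, 167, 167, 167, 167, 167, 167, 167, 167, 167]  (not all equal)
t=13: [166, 166, 166, 166, 167, 167, 168, 168, 167, 167, 166, 166, 166, 166, 166, 166, 166, 166, 166, 166, 166, 166, 166, 166, 166, 166]  (not all equal)
t=14: [167, 167, 167, 166, 166, 166, 166, 166, 166, 166, 166, 167, 167, 167, 167, 167, 167, 167, 167, 167, 167, 167, 167, 167, 167, 167]  (not all equal)
t=15: [166, 166, 166, 166, 167, 167, 167, 167, 167, 167, 166, 166, 166, 166, 166, 166, 166, 166, 166, 166, 166, 166, 166, 166, 166, 166]  (not all equal)
t=16: [167, 167, 167, 166, 166, 166, 166, 166, 166, 166, 166, 167, 167, 167, 167, 167, 167, 167, 167, 167, 167, 167, 167, 167, 167, 167]  (not all equal)

Answer: never
Key observation: The state at step 14 reappears at step 16 — the system is in a cycle of period 2 from step 14 on.  No step 0..16 is synchronized, and the cycle repeats forever, so no step up to 80 (or ever) has all patches equal.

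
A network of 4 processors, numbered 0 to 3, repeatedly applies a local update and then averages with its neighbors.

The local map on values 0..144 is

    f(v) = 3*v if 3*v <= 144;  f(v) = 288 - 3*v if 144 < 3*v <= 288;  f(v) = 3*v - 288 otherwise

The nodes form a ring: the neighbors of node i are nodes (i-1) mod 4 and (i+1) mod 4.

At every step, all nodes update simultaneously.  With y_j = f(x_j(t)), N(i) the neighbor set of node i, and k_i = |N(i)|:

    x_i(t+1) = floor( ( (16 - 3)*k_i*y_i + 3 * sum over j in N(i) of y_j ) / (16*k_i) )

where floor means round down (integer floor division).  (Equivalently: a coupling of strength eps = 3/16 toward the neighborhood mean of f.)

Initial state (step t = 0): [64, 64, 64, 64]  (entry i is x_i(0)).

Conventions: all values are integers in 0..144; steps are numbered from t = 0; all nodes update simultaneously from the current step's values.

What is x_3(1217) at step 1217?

Simulating step by step:
t=0: [64, 64, 64, 64]
t=1: [96, 96, 96, 96]
t=2: [0, 0, 0, 0]
t=3: [0, 0, 0, 0]

Answer: x_3(1217) = 0
Key observation: The state at step 2, [0, 0, 0, 0], reappears at step 3: the system is in a cycle of period 1 from step 2 on.  Therefore the state at step 1217 equals the state at step 2 + ((1217 - 2) mod 1) = 2, which is [0, 0, 0, 0].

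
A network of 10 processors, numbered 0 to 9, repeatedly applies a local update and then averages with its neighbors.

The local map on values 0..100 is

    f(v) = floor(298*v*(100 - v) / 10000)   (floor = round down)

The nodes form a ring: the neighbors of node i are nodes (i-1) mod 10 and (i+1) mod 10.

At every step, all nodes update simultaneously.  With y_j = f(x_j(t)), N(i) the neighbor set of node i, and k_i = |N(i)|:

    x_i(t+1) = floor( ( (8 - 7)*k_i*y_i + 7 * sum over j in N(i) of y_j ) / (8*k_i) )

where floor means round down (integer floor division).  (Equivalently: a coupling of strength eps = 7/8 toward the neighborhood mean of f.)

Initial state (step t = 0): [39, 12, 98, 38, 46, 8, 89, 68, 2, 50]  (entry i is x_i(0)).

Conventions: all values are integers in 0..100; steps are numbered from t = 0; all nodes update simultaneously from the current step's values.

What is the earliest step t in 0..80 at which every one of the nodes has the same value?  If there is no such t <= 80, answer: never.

Answer: never
Key observation: The state at step 9 reappears at step 11 — the system is in a cycle of period 2 from step 9 on.  No step 0..11 is synchronized, and the cycle repeats forever, so no step up to 80 (or ever) has all nodes equal.

Derivation:
t=0: [39, 12, 98, 38, 46, 8, 89, 68, 2, 50]  (not all equal)
t=1: [54, 36, 44, 43, 49, 47, 40, 22, 61, 42]  (not all equal)
t=2: [70, 72, 70, 73, 73, 72, 63, 68, 62, 72]  (not all equal)
t=3: [60, 61, 59, 59, 58, 63, 62, 68, 63, 65]  (not all equal)
t=4: [68, 71, 71, 72, 70, 70, 66, 68, 65, 69]  (not all equal)
t=5: [62, 62, 60, 61, 61, 63, 63, 66, 63, 65]  (not all equal)
t=6: [68, 70, 70, 70, 69, 69, 67, 68, 66, 69]  (not all equal)
t=7: [62, 62, 62, 62, 62, 63, 63, 65, 63, 64]  (not all equal)
t=8: [69, 70, 70, 70, 69, 69, 68, 68, 67, 69]  (not all equal)
t=9: [62, 62, 62, 62, 62, 63, 63, 64, 63, 63]  (not all equal)
t=10: [69, 70, 70, 70, 69, 69, 68, 68, 68, 69]  (not all equal)
t=11: [62, 62, 62, 62, 62, 63, 63, 64, 63, 63]  (not all equal)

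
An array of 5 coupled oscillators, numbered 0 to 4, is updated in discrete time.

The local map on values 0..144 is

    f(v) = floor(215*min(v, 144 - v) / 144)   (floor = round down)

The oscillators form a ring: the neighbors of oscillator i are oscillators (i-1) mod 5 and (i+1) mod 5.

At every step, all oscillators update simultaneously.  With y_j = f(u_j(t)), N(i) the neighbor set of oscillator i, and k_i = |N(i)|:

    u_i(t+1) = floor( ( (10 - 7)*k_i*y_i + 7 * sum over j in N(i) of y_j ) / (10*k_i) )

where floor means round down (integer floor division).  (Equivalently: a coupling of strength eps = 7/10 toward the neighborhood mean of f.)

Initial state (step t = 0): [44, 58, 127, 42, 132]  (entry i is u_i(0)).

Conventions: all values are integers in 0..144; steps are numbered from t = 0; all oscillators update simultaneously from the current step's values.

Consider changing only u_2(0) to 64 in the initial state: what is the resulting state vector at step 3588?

Answer: [70, 70, 70, 70, 70]
Key observation: The state at step 17, [91, 91, 91, 91, 91], reappears at step 25: the system is in a cycle of period 8 from step 17 on.  Therefore the state at step 3588 equals the state at step 17 + ((3588 - 17) mod 8) = 20, which is [70, 70, 70, 70, 70].

Derivation:
t=0: [44, 58, 64, 42, 132]
t=1: [55, 81, 80, 57, 49]
t=2: [83, 90, 91, 84, 80]
t=3: [88, 83, 82, 87, 91]
t=4: [84, 88, 89, 85, 82]
t=5: [87, 84, 84, 87, 89]
t=6: [85, 87, 87, 85, 84]
t=7: [87, 86, 86, 87, 88]
t=8: [84, 85, 85, 84, 84]
t=9: [88, 88, 88, 88, 89]
t=10: [82, 83, 83, 82, 82]
t=11: [91, 91, 91, 91, 92]
t=12: [78, 79, 79, 78, 78]
t=13: [97, 97, 97, 97, 98]
t=14: [69, 70, 70, 69, 69]
t=15: [103, 103, 103, 103, 103]
t=16: [61, 61, 61, 61, 61]
t=17: [91, 91, 91, 91, 91]
t=18: [79, 79, 79, 79, 79]
t=19: [97, 97, 97, 97, 97]
t=20: [70, 70, 70, 70, 70]
t=21: [104, 104, 104, 104, 104]
t=22: [59, 59, 59, 59, 59]
t=23: [88, 88, 88, 88, 88]
t=24: [83, 83, 83, 83, 83]
t=25: [91, 91, 91, 91, 91]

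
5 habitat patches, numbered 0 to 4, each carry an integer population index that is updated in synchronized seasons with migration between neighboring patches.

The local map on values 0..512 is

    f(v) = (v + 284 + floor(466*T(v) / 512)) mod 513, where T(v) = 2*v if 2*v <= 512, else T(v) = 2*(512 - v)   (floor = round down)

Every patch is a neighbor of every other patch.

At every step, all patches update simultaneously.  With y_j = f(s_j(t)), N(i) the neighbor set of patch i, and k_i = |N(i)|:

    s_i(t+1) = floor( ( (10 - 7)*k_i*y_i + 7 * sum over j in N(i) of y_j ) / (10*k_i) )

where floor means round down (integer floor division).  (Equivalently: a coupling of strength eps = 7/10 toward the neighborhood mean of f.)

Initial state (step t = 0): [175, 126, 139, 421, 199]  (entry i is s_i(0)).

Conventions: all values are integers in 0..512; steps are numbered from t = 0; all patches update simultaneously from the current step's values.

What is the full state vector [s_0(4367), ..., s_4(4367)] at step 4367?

Answer: [384, 384, 384, 384, 384]
Key observation: The state at step 20, [388, 388, 388, 388, 388], reappears at step 22: the system is in a cycle of period 2 from step 20 on.  Therefore the state at step 4367 equals the state at step 20 + ((4367 - 20) mod 2) = 21, which is [384, 384, 384, 384, 384].

Derivation:
t=0: [175, 126, 139, 421, 199]
t=1: [250, 233, 237, 261, 258]
t=2: [465, 459, 461, 467, 467]
t=3: [321, 322, 322, 321, 321]
t=4: [438, 438, 438, 438, 438]
t=5: [343, 343, 343, 343, 343]
t=6: [421, 421, 421, 421, 421]
t=7: [357, 357, 357, 357, 357]
t=8: [410, 410, 410, 410, 410]
t=9: [366, 366, 366, 366, 366]
t=10: [402, 402, 402, 402, 402]
t=11: [373, 373, 373, 373, 373]
t=12: [397, 397, 397, 397, 397]
t=13: [377, 377, 377, 377, 377]
t=14: [393, 393, 393, 393, 393]
t=15: [380, 380, 380, 380, 380]
t=16: [391, 391, 391, 391, 391]
t=17: [382, 382, 382, 382, 382]
t=18: [389, 389, 389, 389, 389]
t=19: [383, 383, 383, 383, 383]
t=20: [388, 388, 388, 388, 388]
t=21: [384, 384, 384, 384, 384]
t=22: [388, 388, 388, 388, 388]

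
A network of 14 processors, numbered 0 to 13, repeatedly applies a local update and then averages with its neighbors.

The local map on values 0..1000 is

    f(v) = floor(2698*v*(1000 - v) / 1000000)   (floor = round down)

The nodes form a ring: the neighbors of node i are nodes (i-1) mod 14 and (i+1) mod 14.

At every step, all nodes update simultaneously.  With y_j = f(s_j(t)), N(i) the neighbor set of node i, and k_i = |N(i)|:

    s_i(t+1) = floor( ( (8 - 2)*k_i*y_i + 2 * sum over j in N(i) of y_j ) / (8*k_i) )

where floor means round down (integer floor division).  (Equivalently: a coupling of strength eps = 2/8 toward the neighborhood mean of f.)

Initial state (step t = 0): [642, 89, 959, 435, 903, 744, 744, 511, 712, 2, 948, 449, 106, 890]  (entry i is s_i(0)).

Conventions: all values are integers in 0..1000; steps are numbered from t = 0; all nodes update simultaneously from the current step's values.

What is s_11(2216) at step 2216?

Simulating step by step:
t=0: [642, 89, 959, 435, 903, 744, 744, 511, 712, 2, 948, 449, 106, 890]
t=1: [525, 254, 189, 540, 324, 478, 533, 638, 499, 89, 183, 548, 307, 307]
t=2: [639, 518, 457, 627, 610, 662, 665, 635, 610, 298, 413, 623, 585, 586]
t=3: [632, 666, 664, 636, 634, 607, 604, 624, 629, 584, 640, 638, 652, 650]
t=4: [621, 603, 603, 621, 627, 641, 643, 634, 632, 647, 625, 621, 613, 614]
t=5: [636, 643, 643, 634, 629, 621, 620, 625, 625, 619, 630, 634, 639, 638]
t=6: [623, 619, 619, 625, 629, 633, 634, 632, 632, 634, 628, 625, 622, 623]
t=7: [633, 635, 635, 632, 629, 626, 626, 626, 626, 626, 629, 632, 633, 633]
t=8: [625, 625, 625, 627, 629, 630, 631, 631, 631, 630, 629, 627, 626, 626]
t=9: [631, 632, 631, 630, 629, 628, 628, 628, 628, 628, 629, 630, 630, 631]
t=10: [627, 627, 627, 628, 629, 629, 630, 630, 630, 629, 629, 628, 628, 628]
t=11: [630, 630, 630, 629, 629, 628, 628, 628, 628, 628, 629, 629, 630, 630]
t=12: [628, 628, 628, 628, 629, 629, 630, 630, 630, 629, 629, 628, 628, 628]
t=13: [630, 630, 630, 629, 629, 628, 628, 628, 628, 628, 629, 629, 630, 630]

Answer: s_11(2216) = 628
Key observation: The state at step 11, [630, 630, 630, 629, 629, 628, 628, 628, 628, 628, 629, 629, 630, 630], reappears at step 13: the system is in a cycle of period 2 from step 11 on.  Therefore the state at step 2216 equals the state at step 11 + ((2216 - 11) mod 2) = 12, which is [628, 628, 628, 628, 629, 629, 630, 630, 630, 629, 629, 628, 628, 628].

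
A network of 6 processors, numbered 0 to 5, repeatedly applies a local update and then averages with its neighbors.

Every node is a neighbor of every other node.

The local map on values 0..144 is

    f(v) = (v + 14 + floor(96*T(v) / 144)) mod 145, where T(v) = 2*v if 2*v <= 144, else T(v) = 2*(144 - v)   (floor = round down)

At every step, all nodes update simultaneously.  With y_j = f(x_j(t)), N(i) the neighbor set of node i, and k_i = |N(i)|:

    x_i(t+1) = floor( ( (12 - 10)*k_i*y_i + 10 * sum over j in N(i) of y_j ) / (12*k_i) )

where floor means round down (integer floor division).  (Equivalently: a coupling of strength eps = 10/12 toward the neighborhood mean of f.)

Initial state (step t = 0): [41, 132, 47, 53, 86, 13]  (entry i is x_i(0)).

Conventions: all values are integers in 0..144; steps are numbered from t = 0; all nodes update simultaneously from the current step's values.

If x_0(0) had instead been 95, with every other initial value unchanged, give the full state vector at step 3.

Simulating step by step:
t=0: [95, 132, 47, 53, 86, 13]
t=1: [63, 63, 63, 63, 63, 63]
t=2: [16, 16, 16, 16, 16, 16]
t=3: [51, 51, 51, 51, 51, 51]

Answer: [51, 51, 51, 51, 51, 51]
Key observation: This trace re-runs the system from the modified initial state.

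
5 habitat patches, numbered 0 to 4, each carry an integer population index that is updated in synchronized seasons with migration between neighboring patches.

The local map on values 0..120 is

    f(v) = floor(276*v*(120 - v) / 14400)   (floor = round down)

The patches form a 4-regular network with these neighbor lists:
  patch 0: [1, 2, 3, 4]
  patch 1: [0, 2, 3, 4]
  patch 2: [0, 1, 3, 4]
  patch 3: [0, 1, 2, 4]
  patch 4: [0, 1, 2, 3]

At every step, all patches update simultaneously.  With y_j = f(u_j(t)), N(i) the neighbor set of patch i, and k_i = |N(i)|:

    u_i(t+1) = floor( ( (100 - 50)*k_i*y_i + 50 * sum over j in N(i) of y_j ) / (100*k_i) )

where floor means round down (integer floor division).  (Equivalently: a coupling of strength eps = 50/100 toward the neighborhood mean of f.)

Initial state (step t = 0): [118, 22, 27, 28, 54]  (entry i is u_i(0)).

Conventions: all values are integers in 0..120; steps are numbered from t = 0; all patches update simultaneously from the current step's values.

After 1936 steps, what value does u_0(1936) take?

Answer: u_0(1936) = 67
Key observation: The state at step 3, [68, 68, 68, 68, 68], reappears at step 5: the system is in a cycle of period 2 from step 3 on.  Therefore the state at step 1936 equals the state at step 3 + ((1936 - 3) mod 2) = 4, which is [67, 67, 67, 67, 67].

Derivation:
t=0: [118, 22, 27, 28, 54]
t=1: [27, 41, 44, 44, 51]
t=2: [56, 61, 62, 62, 63]
t=3: [68, 68, 68, 68, 68]
t=4: [67, 67, 67, 67, 67]
t=5: [68, 68, 68, 68, 68]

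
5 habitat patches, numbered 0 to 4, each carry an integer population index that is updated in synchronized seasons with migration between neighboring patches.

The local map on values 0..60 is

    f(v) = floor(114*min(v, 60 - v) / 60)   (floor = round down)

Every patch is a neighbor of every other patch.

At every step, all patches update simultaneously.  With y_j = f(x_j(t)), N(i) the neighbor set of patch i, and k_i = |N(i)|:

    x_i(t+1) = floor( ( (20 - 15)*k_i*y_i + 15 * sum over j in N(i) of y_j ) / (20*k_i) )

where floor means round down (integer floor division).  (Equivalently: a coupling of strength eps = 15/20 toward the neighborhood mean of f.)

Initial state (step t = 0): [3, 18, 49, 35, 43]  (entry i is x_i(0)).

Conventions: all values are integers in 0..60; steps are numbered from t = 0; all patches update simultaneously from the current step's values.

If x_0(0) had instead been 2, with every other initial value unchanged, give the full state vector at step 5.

Simulating step by step:
t=0: [2, 18, 49, 35, 43]
t=1: [25, 27, 26, 28, 27]
t=2: [50, 50, 50, 50, 50]
t=3: [19, 19, 19, 19, 19]
t=4: [36, 36, 36, 36, 36]
t=5: [45, 45, 45, 45, 45]

Answer: [45, 45, 45, 45, 45]
Key observation: This trace re-runs the system from the modified initial state.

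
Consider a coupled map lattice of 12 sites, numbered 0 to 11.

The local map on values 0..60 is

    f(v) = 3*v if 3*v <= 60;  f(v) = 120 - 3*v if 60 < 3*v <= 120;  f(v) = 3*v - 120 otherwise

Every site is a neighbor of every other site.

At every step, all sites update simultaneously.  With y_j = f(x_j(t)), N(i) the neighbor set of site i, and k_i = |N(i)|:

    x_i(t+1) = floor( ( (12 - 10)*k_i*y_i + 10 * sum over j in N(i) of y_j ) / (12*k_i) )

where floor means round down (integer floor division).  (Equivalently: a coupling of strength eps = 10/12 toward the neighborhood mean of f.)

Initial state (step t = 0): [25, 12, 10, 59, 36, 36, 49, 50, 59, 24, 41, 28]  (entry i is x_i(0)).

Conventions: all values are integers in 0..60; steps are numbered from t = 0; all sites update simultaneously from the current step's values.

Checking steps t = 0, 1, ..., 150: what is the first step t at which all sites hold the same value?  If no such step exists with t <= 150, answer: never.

Simulating step by step:
t=0: [25, 12, 10, 59, 36, 36, 49, 50, 59, 24, 41, 28]  (not all equal)
t=1: [33, 33, 32, 34, 30, 30, 32, 32, 34, 34, 30, 33]  (not all equal)
t=2: [23, 23, 23, 22, 23, 23, 23, 23, 22, 22, 23, 23]  (not all equal)
t=3: [51, 51, 51, 51, 51, 51, 51, 51, 51, 51, 51, 51]  (all equal)

Answer: 3
Key observation: Synchronization is absorbing here: once all sites are equal they stay equal, and step 3 is the first all-equal step.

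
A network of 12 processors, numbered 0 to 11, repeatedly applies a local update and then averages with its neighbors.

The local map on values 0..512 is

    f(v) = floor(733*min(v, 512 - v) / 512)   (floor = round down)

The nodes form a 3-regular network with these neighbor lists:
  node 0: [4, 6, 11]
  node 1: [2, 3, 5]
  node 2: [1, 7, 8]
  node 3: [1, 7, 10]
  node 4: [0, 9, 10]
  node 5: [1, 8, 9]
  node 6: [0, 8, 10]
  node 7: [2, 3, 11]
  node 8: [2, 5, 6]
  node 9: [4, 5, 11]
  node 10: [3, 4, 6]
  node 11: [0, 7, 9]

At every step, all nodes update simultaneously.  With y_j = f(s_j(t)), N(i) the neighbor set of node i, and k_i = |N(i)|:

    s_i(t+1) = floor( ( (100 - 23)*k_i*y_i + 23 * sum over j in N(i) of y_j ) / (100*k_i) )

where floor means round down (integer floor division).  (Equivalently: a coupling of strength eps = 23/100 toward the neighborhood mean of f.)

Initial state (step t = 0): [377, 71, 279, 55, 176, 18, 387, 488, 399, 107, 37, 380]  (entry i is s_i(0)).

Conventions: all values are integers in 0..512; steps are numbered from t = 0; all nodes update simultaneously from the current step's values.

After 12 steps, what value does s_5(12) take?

Simulating step by step:
t=0: [377, 71, 279, 55, 176, 18, 387, 488, 399, 107, 37, 380]
t=1: [195, 111, 279, 74, 223, 51, 168, 72, 165, 153, 78, 173]
t=2: [276, 160, 294, 109, 292, 103, 232, 131, 231, 217, 136, 236]
t=3: [334, 223, 297, 166, 306, 179, 321, 205, 314, 299, 210, 323]
t=4: [259, 306, 305, 252, 292, 266, 274, 288, 282, 296, 292, 273]
t=5: [355, 303, 300, 348, 317, 342, 338, 322, 329, 315, 319, 339]
t=6: [231, 290, 297, 245, 274, 251, 250, 269, 261, 276, 270, 249]
t=7: [334, 321, 314, 346, 339, 354, 354, 344, 354, 340, 346, 351]
t=8: [249, 267, 274, 239, 246, 231, 228, 242, 230, 243, 236, 233]
t=9: [351, 347, 340, 342, 350, 332, 329, 344, 329, 345, 337, 336]
t=10: [234, 238, 245, 242, 232, 254, 257, 241, 259, 240, 248, 247]
t=11: [338, 342, 349, 346, 334, 359, 361, 346, 361, 344, 353, 350]
t=12: [245, 239, 232, 236, 250, 222, 219, 236, 217, 238, 228, 233]

Answer: s_5(12) = 222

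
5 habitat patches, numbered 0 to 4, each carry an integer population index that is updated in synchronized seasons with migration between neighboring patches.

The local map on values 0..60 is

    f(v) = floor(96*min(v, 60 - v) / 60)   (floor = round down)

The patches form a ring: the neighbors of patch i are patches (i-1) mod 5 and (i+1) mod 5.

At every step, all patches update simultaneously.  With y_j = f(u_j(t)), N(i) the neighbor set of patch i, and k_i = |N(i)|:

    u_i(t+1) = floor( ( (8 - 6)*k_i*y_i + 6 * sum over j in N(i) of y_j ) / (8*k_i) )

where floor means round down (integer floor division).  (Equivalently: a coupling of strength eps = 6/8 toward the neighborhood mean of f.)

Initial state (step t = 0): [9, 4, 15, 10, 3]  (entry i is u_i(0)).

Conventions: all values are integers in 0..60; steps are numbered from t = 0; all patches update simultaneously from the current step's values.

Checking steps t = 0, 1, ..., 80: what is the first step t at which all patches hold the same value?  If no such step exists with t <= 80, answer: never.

Simulating step by step:
t=0: [9, 4, 15, 10, 3]  (not all equal)
t=1: [7, 15, 14, 14, 12]  (not all equal)
t=2: [18, 18, 22, 20, 17]  (not all equal)
t=3: [27, 30, 31, 31, 29]  (not all equal)
t=4: [46, 45, 46, 46, 44]  (not all equal)
t=5: [23, 22, 22, 23, 22]  (not all equal)
t=6: [35, 35, 35, 35, 35]  (all equal)

Answer: 6
Key observation: Synchronization is absorbing here: once all patches are equal they stay equal, and step 6 is the first all-equal step.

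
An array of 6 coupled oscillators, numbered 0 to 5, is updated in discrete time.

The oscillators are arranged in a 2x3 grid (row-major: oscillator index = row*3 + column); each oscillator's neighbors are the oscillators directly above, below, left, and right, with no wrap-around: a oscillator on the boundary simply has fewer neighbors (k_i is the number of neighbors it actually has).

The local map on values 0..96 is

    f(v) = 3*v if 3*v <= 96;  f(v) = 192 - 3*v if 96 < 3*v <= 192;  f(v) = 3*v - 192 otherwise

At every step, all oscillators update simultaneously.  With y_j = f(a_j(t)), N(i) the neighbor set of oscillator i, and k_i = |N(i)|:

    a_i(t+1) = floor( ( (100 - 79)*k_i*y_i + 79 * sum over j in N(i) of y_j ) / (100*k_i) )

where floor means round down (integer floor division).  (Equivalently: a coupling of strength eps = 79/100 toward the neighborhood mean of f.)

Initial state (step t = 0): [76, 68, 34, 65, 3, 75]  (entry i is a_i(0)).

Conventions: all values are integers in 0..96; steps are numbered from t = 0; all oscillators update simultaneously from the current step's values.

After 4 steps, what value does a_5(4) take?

Simulating step by step:
t=0: [76, 68, 34, 65, 3, 75]
t=1: [13, 38, 36, 18, 14, 46]
t=2: [60, 59, 69, 43, 57, 61]
t=3: [33, 15, 12, 26, 27, 16]
t=4: [68, 64, 44, 85, 62, 56]

Answer: a_5(4) = 56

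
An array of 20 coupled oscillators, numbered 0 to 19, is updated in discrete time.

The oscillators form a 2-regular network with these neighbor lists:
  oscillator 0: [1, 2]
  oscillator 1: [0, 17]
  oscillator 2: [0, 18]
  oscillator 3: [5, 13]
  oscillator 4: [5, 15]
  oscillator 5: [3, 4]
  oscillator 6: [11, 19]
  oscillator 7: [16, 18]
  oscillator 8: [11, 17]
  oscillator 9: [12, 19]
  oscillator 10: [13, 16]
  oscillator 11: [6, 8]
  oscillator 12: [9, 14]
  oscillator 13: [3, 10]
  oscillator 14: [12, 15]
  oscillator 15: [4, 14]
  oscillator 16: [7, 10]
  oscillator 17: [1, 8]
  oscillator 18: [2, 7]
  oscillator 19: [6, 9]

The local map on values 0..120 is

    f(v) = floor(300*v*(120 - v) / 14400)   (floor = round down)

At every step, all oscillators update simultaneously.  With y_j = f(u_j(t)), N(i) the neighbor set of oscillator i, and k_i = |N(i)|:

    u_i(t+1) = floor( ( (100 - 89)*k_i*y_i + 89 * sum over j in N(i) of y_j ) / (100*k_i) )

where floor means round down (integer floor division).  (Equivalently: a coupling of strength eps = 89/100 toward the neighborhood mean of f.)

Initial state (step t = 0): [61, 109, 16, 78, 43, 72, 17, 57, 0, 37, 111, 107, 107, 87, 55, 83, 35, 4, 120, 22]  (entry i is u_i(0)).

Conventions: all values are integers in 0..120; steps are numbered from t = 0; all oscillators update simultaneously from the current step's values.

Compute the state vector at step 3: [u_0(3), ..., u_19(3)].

Simulating step by step:
t=0: [61, 109, 16, 78, 43, 72, 17, 57, 0, 37, 111, 107, 107, 87, 55, 83, 35, 4, 120, 22]
t=1: [33, 39, 36, 65, 67, 68, 36, 35, 16, 38, 55, 19, 64, 45, 48, 70, 48, 11, 48, 48]
t=2: [63, 44, 65, 71, 72, 73, 56, 70, 31, 72, 71, 47, 68, 73, 72, 72, 67, 46, 63, 64]
t=3: [71, 71, 74, 71, 71, 71, 72, 73, 69, 73, 72, 66, 72, 71, 72, 72, 72, 63, 73, 73]

Answer: [71, 71, 74, 71, 71, 71, 72, 73, 69, 73, 72, 66, 72, 71, 72, 72, 72, 63, 73, 73]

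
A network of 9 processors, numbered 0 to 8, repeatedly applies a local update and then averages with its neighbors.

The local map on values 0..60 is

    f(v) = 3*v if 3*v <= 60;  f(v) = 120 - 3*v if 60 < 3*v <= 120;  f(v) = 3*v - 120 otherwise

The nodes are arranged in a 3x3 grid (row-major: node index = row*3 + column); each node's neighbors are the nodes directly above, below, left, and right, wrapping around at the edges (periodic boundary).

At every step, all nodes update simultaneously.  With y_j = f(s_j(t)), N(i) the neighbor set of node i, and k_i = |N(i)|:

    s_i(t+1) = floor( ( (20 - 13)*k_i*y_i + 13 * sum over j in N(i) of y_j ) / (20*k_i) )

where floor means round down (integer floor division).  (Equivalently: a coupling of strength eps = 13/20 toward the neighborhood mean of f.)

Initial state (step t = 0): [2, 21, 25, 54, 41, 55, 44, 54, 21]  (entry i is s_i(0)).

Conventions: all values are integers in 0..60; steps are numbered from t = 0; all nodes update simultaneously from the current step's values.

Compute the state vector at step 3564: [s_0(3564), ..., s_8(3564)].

Answer: [36, 36, 36, 36, 36, 36, 36, 36, 36]
Key observation: The state at step 26, [36, 36, 36, 36, 36, 36, 36, 36, 36], reappears at step 28: the system is in a cycle of period 2 from step 26 on.  Therefore the state at step 3564 equals the state at step 26 + ((3564 - 26) mod 2) = 26, which is [36, 36, 36, 36, 36, 36, 36, 36, 36].

Derivation:
t=0: [2, 21, 25, 54, 41, 55, 44, 54, 21]
t=1: [27, 35, 42, 25, 31, 39, 28, 35, 43]
t=2: [30, 19, 12, 32, 22, 15, 30, 19, 12]
t=3: [34, 48, 39, 34, 48, 40, 34, 48, 39]
t=4: [16, 19, 8, 16, 19, 7, 16, 19, 8]
t=5: [45, 50, 32, 45, 49, 32, 45, 50, 32]
t=6: [18, 26, 23, 18, 25, 23, 18, 26, 23]
t=7: [51, 45, 50, 52, 46, 50, 51, 45, 50]
t=8: [30, 20, 28, 31, 21, 29, 30, 20, 28]
t=9: [35, 50, 38, 33, 49, 36, 35, 50, 38]
t=10: [16, 23, 12, 18, 24, 13, 16, 23, 12]
t=11: [47, 47, 40, 48, 48, 41, 47, 47, 40]
t=12: [18, 18, 7, 19, 19, 8, 18, 18, 7]
t=13: [49, 49, 32, 50, 50, 33, 49, 49, 32]
t=14: [27, 27, 24, 27, 27, 24, 27, 27, 24]
t=15: [40, 40, 45, 40, 40, 45, 40, 40, 45]
t=16: [2, 2, 10, 2, 2, 10, 2, 2, 10]
t=17: [9, 9, 22, 9, 9, 22, 9, 9, 22]
t=18: [31, 31, 45, 31, 31, 45, 31, 31, 45]
t=19: [25, 25, 18, 25, 25, 18, 25, 25, 18]
t=20: [46, 46, 51, 46, 46, 51, 46, 46, 51]
t=21: [20, 20, 28, 20, 20, 28, 20, 20, 28]
t=22: [56, 56, 43, 56, 56, 43, 56, 56, 43]
t=23: [41, 41, 21, 41, 41, 21, 41, 41, 21]
t=24: [11, 11, 39, 11, 11, 39, 11, 11, 39]
t=25: [28, 28, 12, 28, 28, 12, 28, 28, 12]
t=26: [36, 36, 36, 36, 36, 36, 36, 36, 36]
t=27: [12, 12, 12, 12, 12, 12, 12, 12, 12]
t=28: [36, 36, 36, 36, 36, 36, 36, 36, 36]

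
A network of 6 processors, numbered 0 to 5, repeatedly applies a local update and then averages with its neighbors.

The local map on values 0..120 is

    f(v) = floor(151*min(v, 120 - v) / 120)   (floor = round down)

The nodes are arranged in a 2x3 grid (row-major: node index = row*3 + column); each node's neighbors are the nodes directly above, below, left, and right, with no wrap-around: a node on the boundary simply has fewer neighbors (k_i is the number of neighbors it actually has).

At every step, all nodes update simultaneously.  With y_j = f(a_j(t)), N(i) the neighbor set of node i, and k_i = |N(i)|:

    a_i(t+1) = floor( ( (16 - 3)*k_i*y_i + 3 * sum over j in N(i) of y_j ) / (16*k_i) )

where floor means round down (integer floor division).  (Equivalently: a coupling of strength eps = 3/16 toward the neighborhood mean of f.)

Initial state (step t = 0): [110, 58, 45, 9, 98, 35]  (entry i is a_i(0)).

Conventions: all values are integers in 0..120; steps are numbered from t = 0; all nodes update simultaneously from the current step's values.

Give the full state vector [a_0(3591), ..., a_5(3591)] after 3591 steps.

Simulating step by step:
t=0: [110, 58, 45, 9, 98, 35]
t=1: [17, 64, 56, 12, 29, 43]
t=2: [25, 64, 68, 17, 37, 53]
t=3: [33, 65, 65, 24, 47, 64]
t=4: [42, 66, 69, 33, 58, 68]
t=5: [52, 66, 64, 44, 69, 65]
t=6: [64, 66, 69, 56, 63, 68]
t=7: [69, 67, 64, 70, 70, 65]
t=8: [64, 65, 69, 62, 62, 68]
t=9: [70, 68, 64, 71, 71, 65]
t=10: [62, 64, 69, 61, 61, 68]
t=11: [72, 70, 64, 73, 73, 65]
t=12: [60, 62, 69, 59, 59, 68]
t=13: [74, 71, 64, 74, 73, 65]
t=14: [57, 61, 69, 57, 59, 68]
t=15: [71, 73, 65, 71, 73, 65]
t=16: [60, 59, 68, 60, 59, 68]
t=17: [74, 73, 65, 74, 73, 65]
t=18: [57, 59, 68, 57, 59, 68]
t=19: [71, 73, 65, 71, 73, 65]

Answer: [71, 73, 65, 71, 73, 65]
Key observation: The state at step 15, [71, 73, 65, 71, 73, 65], reappears at step 19: the system is in a cycle of period 4 from step 15 on.  Therefore the state at step 3591 equals the state at step 15 + ((3591 - 15) mod 4) = 15, which is [71, 73, 65, 71, 73, 65].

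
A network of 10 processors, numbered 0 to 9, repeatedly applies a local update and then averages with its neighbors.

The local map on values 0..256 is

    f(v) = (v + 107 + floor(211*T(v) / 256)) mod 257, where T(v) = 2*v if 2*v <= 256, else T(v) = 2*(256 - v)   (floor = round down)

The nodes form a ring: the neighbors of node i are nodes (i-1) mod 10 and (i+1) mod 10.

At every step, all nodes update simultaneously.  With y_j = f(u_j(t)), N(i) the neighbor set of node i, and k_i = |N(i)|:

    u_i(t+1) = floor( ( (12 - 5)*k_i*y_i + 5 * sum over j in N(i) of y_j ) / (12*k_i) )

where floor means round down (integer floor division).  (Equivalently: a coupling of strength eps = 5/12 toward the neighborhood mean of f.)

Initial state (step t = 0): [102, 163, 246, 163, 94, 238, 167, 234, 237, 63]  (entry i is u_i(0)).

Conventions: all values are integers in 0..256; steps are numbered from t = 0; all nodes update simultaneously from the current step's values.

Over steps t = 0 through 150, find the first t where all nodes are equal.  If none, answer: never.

Simulating step by step:
t=0: [102, 163, 246, 163, 94, 238, 167, 234, 237, 63]  (not all equal)
t=1: [107, 145, 134, 140, 116, 122, 144, 128, 97, 58]  (not all equal)
t=2: [115, 169, 182, 176, 165, 170, 179, 169, 101, 51]  (not all equal)
t=3: [174, 158, 155, 157, 162, 160, 157, 151, 152, 197]  (not all equal)
t=4: [157, 167, 170, 169, 167, 168, 170, 172, 167, 153]  (not all equal)
t=5: [168, 164, 161, 162, 162, 162, 161, 160, 164, 169]  (not all equal)
t=6: [163, 165, 166, 166, 166, 166, 167, 167, 165, 162]  (not all equal)
t=7: [165, 165, 164, 164, 164, 163, 163, 163, 164, 165]  (not all equal)
t=8: [165, 165, 165, 165, 165, 165, 166, 165, 165, 165]  (not all equal)
t=9: [165, 165, 165, 165, 165, 164, 164, 164, 165, 165]  (not all equal)
t=10: [165, 165, 165, 165, 165, 165, 165, 165, 165, 165]  (all equal)

Answer: 10
Key observation: Synchronization is absorbing here: once all nodes are equal they stay equal, and step 10 is the first all-equal step.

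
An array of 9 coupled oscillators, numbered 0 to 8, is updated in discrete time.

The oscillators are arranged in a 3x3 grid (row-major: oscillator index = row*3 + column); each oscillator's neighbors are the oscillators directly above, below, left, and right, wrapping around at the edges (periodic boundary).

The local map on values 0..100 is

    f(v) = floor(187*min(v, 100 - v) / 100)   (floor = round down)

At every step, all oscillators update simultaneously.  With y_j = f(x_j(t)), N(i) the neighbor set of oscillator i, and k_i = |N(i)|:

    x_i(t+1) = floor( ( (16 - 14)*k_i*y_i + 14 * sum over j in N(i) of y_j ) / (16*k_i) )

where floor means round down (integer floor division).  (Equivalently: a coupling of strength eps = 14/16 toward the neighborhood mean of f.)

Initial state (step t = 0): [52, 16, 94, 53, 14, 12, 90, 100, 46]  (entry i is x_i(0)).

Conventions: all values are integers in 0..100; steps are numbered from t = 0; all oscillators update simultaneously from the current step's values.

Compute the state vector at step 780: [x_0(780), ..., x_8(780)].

Simulating step by step:
t=0: [52, 16, 94, 53, 14, 12, 90, 100, 46]
t=1: [42, 31, 50, 44, 33, 48, 59, 34, 21]
t=2: [77, 71, 69, 76, 71, 71, 66, 58, 75]
t=3: [53, 57, 50, 52, 57, 50, 54, 57, 60]
t=4: [87, 84, 84, 86, 84, 85, 82, 80, 86]
t=5: [28, 29, 27, 28, 29, 27, 28, 30, 31]
t=6: [52, 53, 52, 52, 53, 52, 53, 54, 52]
t=7: [88, 87, 88, 88, 87, 88, 88, 87, 87]
t=8: [22, 23, 22, 22, 23, 22, 22, 23, 22]
t=9: [41, 42, 41, 41, 42, 41, 41, 42, 41]
t=10: [76, 77, 76, 76, 77, 76, 76, 77, 76]
t=11: [43, 43, 43, 43, 43, 43, 43, 43, 43]
t=12: [80, 80, 80, 80, 80, 80, 80, 80, 80]
t=13: [37, 37, 37, 37, 37, 37, 37, 37, 37]
t=14: [69, 69, 69, 69, 69, 69, 69, 69, 69]
t=15: [57, 57, 57, 57, 57, 57, 57, 57, 57]
t=16: [80, 80, 80, 80, 80, 80, 80, 80, 80]

Answer: [80, 80, 80, 80, 80, 80, 80, 80, 80]
Key observation: The state at step 12, [80, 80, 80, 80, 80, 80, 80, 80, 80], reappears at step 16: the system is in a cycle of period 4 from step 12 on.  Therefore the state at step 780 equals the state at step 12 + ((780 - 12) mod 4) = 12, which is [80, 80, 80, 80, 80, 80, 80, 80, 80].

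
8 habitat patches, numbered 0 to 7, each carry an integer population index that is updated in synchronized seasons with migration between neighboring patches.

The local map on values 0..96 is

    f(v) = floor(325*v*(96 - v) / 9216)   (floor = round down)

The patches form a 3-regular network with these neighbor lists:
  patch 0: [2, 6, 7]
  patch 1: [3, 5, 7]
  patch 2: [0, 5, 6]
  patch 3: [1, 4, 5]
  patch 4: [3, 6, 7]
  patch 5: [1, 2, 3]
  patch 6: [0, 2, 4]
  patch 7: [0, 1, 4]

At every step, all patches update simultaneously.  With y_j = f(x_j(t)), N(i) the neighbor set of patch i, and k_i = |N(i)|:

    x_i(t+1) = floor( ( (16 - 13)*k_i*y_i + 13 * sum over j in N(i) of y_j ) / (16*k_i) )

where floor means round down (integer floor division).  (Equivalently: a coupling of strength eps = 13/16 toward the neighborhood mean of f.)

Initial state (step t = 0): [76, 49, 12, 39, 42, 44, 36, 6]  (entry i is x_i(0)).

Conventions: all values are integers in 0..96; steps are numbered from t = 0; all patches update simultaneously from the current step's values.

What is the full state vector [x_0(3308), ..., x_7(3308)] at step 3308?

Simulating step by step:
t=0: [76, 49, 12, 39, 42, 44, 36, 6]
t=1: [45, 63, 63, 79, 61, 67, 59, 61]
t=2: [75, 65, 74, 67, 67, 65, 76, 75]
t=3: [55, 65, 59, 69, 60, 66, 58, 62]
t=4: [76, 69, 75, 70, 72, 70, 77, 75]
t=5: [53, 61, 55, 63, 57, 61, 55, 58]
t=6: [78, 75, 78, 75, 76, 75, 79, 77]
t=7: [49, 53, 50, 54, 51, 53, 49, 52]
t=8: [80, 79, 80, 79, 80, 80, 80, 80]
t=9: [45, 45, 45, 45, 45, 46, 45, 45]
t=10: [80, 80, 80, 80, 80, 80, 80, 80]
t=11: [45, 45, 45, 45, 45, 45, 45, 45]
t=12: [80, 80, 80, 80, 80, 80, 80, 80]

Answer: [80, 80, 80, 80, 80, 80, 80, 80]
Key observation: The state at step 10, [80, 80, 80, 80, 80, 80, 80, 80], reappears at step 12: the system is in a cycle of period 2 from step 10 on.  Therefore the state at step 3308 equals the state at step 10 + ((3308 - 10) mod 2) = 10, which is [80, 80, 80, 80, 80, 80, 80, 80].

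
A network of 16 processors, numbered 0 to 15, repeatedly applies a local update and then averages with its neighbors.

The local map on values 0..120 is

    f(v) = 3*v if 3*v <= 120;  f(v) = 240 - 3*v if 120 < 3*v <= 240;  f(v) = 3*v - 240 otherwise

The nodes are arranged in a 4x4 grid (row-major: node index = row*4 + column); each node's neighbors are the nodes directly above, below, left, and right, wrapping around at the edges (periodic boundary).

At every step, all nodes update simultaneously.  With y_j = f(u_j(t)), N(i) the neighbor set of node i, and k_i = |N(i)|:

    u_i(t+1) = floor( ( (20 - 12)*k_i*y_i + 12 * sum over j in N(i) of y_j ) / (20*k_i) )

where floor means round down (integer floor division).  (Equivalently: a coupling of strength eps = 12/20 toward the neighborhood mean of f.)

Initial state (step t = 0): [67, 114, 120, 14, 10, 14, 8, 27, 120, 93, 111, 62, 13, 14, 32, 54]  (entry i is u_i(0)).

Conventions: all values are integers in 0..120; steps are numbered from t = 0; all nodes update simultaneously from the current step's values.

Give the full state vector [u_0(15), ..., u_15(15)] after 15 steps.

Simulating step by step:
t=0: [67, 114, 120, 14, 10, 14, 8, 27, 120, 93, 111, 62, 13, 14, 32, 54]
t=1: [47, 77, 87, 64, 54, 46, 60, 54, 72, 60, 69, 77, 57, 58, 88, 65]
t=2: [70, 46, 29, 55, 76, 71, 59, 60, 42, 57, 36, 30, 62, 50, 34, 40]
t=3: [48, 75, 86, 74, 39, 47, 67, 60, 79, 78, 91, 96, 74, 85, 101, 96]
t=4: [63, 40, 27, 40, 85, 66, 47, 57, 29, 24, 36, 40, 31, 21, 42, 41]
t=5: [72, 83, 100, 95, 43, 62, 84, 80, 79, 73, 103, 105, 84, 85, 100, 113]
t=6: [36, 26, 42, 45, 56, 44, 32, 36, 34, 29, 52, 55, 25, 21, 60, 68]
t=7: [92, 90, 96, 96, 92, 93, 100, 95, 87, 88, 81, 79, 76, 70, 68, 61]
t=8: [33, 34, 45, 47, 35, 38, 44, 40, 19, 23, 19, 20, 26, 27, 35, 37]
t=9: [97, 100, 104, 104, 100, 103, 102, 103, 69, 73, 74, 75, 83, 85, 95, 95]
t=10: [50, 55, 65, 64, 57, 58, 60, 59, 28, 28, 29, 30, 25, 26, 40, 39]
t=11: [76, 71, 63, 66, 73, 69, 63, 65, 81, 80, 87, 88, 85, 84, 97, 96]
t=12: [20, 27, 46, 40, 22, 28, 42, 38, 10, 10, 27, 27, 17, 18, 40, 39]
t=13: [71, 77, 106, 106, 69, 77, 102, 102, 46, 49, 84, 83, 59, 63, 101, 102]
t=14: [38, 28, 63, 66, 43, 33, 51, 54, 70, 63, 39, 40, 62, 54, 56, 58]
t=15: [89, 84, 63, 63, 92, 89, 86, 85, 62, 69, 96, 91, 64, 70, 75, 69]

Answer: [89, 84, 63, 63, 92, 89, 86, 85, 62, 69, 96, 91, 64, 70, 75, 69]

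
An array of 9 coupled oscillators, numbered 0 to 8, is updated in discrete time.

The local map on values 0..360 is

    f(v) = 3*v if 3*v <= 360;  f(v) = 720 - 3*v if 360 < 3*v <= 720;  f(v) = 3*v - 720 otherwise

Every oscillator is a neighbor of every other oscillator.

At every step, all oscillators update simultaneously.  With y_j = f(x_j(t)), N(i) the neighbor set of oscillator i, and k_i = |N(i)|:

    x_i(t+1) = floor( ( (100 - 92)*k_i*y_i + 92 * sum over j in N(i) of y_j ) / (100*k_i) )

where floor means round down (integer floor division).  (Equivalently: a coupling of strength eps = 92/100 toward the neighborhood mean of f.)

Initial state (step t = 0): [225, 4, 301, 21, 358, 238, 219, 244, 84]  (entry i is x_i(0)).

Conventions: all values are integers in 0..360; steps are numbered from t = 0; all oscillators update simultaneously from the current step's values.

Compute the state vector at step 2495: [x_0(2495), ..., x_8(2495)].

Simulating step by step:
t=0: [225, 4, 301, 21, 358, 238, 219, 244, 84]
t=1: [112, 113, 107, 111, 101, 113, 111, 113, 105]
t=2: [328, 328, 328, 328, 329, 328, 328, 328, 329]
t=3: [264, 264, 264, 264, 264, 264, 264, 264, 264]
t=4: [72, 72, 72, 72, 72, 72, 72, 72, 72]
t=5: [216, 216, 216, 216, 216, 216, 216, 216, 216]
t=6: [72, 72, 72, 72, 72, 72, 72, 72, 72]

Answer: [216, 216, 216, 216, 216, 216, 216, 216, 216]
Key observation: The state at step 4, [72, 72, 72, 72, 72, 72, 72, 72, 72], reappears at step 6: the system is in a cycle of period 2 from step 4 on.  Therefore the state at step 2495 equals the state at step 4 + ((2495 - 4) mod 2) = 5, which is [216, 216, 216, 216, 216, 216, 216, 216, 216].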